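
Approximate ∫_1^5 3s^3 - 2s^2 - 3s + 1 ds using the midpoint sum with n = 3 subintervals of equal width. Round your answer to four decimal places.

338.5185

Δs = (5 − 1)/3 = 4/3.
Midpoints: 5/3, 3, 13/3.
f(5/3) = 13/3, f(3) = 55, f(13/3) = 1751/9.
Sum = Δs · [f(5/3) + f(3) + f(13/3)].
Sum ≈ 338.5185.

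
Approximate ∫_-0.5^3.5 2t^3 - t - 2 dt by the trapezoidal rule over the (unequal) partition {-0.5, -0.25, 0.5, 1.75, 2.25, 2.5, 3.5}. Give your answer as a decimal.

Subinterval widths: 0.25, 0.75, 1.25, 0.5, 0.25, 1.
f(-0.5) = -1.75, f(-0.25) = -1.78125, f(0.5) = -2.25, f(1.75) = 6.96875, f(2.25) = 18.53125, f(2.5) = 26.75, f(3.5) = 80.25.
On each subinterval the trapezoid contributes (Δt_i/2)·[f(t_{i-1}) + f(t_i)].
Sum = 66.53125.

66.53125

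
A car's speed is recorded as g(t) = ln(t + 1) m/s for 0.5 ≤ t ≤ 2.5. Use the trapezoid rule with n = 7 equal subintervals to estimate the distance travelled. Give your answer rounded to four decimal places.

1.7739

Δt = (2.5 − 0.5)/7 = 2/7.
g(0.5) ≈ 0.4055, g(11/14) ≈ 0.5798, g(15/14) ≈ 0.7282, g(19/14) ≈ 0.8575, g(23/14) ≈ 0.9719, g(27/14) ≈ 1.0745, g(31/14) ≈ 1.1676, g(2.5) ≈ 1.2528.
T_7 = (Δt/2)·[g(t_0) + 2g(t_1) + ... + 2g(t_{6}) + g(t_7)].
Sum ≈ 1.7739.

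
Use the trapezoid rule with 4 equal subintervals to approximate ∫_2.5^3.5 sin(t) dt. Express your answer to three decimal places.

0.135

Δt = (3.5 − 2.5)/4 = 0.25.
f(2.5) ≈ 0.598, f(2.75) ≈ 0.382, f(3) ≈ 0.141, f(3.25) ≈ -0.108, f(3.5) ≈ -0.351.
T_4 = (Δt/2)·[f(t_0) + 2f(t_1) + 2f(t_2) + 2f(t_3) + f(t_4)].
Sum ≈ 0.135.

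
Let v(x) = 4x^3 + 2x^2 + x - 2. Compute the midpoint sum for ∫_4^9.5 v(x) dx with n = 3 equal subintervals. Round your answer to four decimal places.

Δx = (9.5 − 4)/3 = 11/6.
Midpoints: 59/12, 6.75, 103/12.
v(59/12) = 227525/432, v(6.75) = 1326.0625, v(103/12) = 1159225/432.
Sum = Δx · [v(59/12) + v(6.75) + v(103/12)].
Sum ≈ 8316.2419.

8316.2419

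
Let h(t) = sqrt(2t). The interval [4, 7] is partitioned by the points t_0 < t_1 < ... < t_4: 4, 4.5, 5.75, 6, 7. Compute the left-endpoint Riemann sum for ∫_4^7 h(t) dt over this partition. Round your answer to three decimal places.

9.476

Subinterval widths: 0.5, 1.25, 0.25, 1.
Left endpoints: 4, 4.5, 5.75, 6.
h(4) ≈ 2.828, h(4.5) ≈ 3.000, h(5.75) ≈ 3.391, h(6) ≈ 3.464.
Sum = Σ Δt_i · h(t_i).
Sum ≈ 9.476.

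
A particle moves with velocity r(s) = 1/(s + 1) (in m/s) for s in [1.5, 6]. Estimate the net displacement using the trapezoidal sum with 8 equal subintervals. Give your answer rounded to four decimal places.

1.0333

Δs = (6 − 1.5)/8 = 0.5625.
r(1.5) = 0.4, r(2.0625) = 16/49, r(2.625) = 8/29, r(3.1875) = 16/67, r(3.75) = 4/19, r(4.3125) = 16/85, r(4.875) = 8/47, r(5.4375) = 16/103, r(6) = 1/7.
T_8 = (Δs/2)·[r(s_0) + 2r(s_1) + ... + 2r(s_{7}) + r(s_8)].
Sum ≈ 1.0333.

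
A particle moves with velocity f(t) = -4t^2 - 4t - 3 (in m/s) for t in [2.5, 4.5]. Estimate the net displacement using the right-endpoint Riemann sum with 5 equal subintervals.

-147.68

Δt = (4.5 − 2.5)/5 = 0.4.
Right endpoints: 2.9, 3.3, 3.7, 4.1, 4.5.
f(2.9) = -48.24, f(3.3) = -59.76, f(3.7) = -72.56, f(4.1) = -86.64, f(4.5) = -102.
Sum = Δt · [f(2.9) + f(3.3) + f(3.7) + f(4.1) + f(4.5)].
Sum = -147.68.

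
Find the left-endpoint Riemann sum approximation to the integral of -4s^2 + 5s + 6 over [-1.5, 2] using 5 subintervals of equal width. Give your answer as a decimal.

5.39

Δs = (2 − (-1.5))/5 = 0.7.
Left endpoints: -1.5, -0.8, -0.1, 0.6, 1.3.
f(-1.5) = -10.5, f(-0.8) = -0.56, f(-0.1) = 5.46, f(0.6) = 7.56, f(1.3) = 5.74.
Sum = Δs · [f(-1.5) + f(-0.8) + f(-0.1) + f(0.6) + f(1.3)].
Sum = 5.39.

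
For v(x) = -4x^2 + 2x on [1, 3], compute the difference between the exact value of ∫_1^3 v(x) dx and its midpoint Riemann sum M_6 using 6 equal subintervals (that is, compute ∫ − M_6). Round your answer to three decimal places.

-0.074

Exact integral: ∫_1^3 v(x) dx ≈ -26.66667.
M_6 ≈ -26.59259.
Error ≈ -26.66667 − (-26.59259) ≈ -0.074.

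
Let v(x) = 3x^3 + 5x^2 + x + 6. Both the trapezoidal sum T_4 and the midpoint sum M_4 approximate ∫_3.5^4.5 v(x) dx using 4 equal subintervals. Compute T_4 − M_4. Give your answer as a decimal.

T_4 = 285.84375.
M_4 = 285.203125.
T_4 − M_4 = 0.640625.

0.640625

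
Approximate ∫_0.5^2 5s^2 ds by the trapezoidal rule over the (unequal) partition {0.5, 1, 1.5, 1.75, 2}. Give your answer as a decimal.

13.359375

Subinterval widths: 0.5, 0.5, 0.25, 0.25.
f(0.5) = 1.25, f(1) = 5, f(1.5) = 11.25, f(1.75) = 15.3125, f(2) = 20.
On each subinterval the trapezoid contributes (Δs_i/2)·[f(s_{i-1}) + f(s_i)].
Sum = 13.359375.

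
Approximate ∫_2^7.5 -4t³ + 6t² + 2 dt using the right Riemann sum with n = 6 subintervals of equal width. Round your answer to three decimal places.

-2963.679

Δt = (7.5 − 2)/6 = 11/12.
Right endpoints: 35/12, 23/6, 4.75, 17/3, 79/12, 7.5.
f(35/12) = -19961/432, f(23/6) = -3649/27, f(4.75) = -291.3125, f(17/3) = -14396/27, f(79/12) = -379837/432, f(7.5) = -1348.
Sum = Δt · [f(35/12) + f(23/6) + f(4.75) + ...].
Sum ≈ -2963.679.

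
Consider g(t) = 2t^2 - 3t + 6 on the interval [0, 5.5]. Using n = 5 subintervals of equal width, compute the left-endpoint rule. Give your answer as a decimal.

Δt = (5.5 − 0)/5 = 1.1.
Left endpoints: 0, 1.1, 2.2, 3.3, 4.4.
g(0) = 6, g(1.1) = 5.12, g(2.2) = 9.08, g(3.3) = 17.88, g(4.4) = 31.52.
Sum = Δt · [g(0) + g(1.1) + g(2.2) + g(3.3) + g(4.4)].
Sum = 76.56.

76.56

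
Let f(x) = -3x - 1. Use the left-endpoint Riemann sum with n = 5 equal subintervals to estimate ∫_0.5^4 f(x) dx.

-23.45

Δx = (4 − 0.5)/5 = 0.7.
Left endpoints: 0.5, 1.2, 1.9, 2.6, 3.3.
f(0.5) = -2.5, f(1.2) = -4.6, f(1.9) = -6.7, f(2.6) = -8.8, f(3.3) = -10.9.
Sum = Δx · [f(0.5) + f(1.2) + f(1.9) + f(2.6) + f(3.3)].
Sum = -23.45.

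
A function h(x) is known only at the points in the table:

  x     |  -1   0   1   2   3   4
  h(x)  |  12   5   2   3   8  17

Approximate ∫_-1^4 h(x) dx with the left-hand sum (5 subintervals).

Δx = 1.
Sum = 1·[12 + 5 + 2 + 3 + 8] = 30.

30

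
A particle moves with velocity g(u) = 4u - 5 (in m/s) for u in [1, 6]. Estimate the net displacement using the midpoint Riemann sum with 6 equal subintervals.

Δu = (6 − 1)/6 = 5/6.
Midpoints: 17/12, 2.25, 37/12, 47/12, 4.75, 67/12.
g(17/12) = 2/3, g(2.25) = 4, g(37/12) = 22/3, g(47/12) = 32/3, g(4.75) = 14, g(67/12) = 52/3.
Sum = Δu · [g(17/12) + g(2.25) + g(37/12) + ...].
Sum = 45.

45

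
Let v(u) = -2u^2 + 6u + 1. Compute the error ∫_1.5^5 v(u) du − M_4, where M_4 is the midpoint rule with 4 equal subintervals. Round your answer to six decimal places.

Exact integral: ∫_1.5^5 v(u) du ≈ -9.33333333.
M_4 = -8.88671875.
Error ≈ -9.33333333 − (-8.88671875) ≈ -0.446615.

-0.446615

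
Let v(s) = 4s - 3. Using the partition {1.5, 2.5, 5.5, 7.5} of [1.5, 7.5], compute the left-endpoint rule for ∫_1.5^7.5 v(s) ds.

62

Subinterval widths: 1, 3, 2.
Left endpoints: 1.5, 2.5, 5.5.
v(1.5) = 3, v(2.5) = 7, v(5.5) = 19.
Sum = Σ Δs_i · v(s_i).
Sum = 62.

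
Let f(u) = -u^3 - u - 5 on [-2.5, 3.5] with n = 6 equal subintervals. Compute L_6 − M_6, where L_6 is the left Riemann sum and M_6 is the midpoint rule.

L_6 = -30.
M_6 = -60.
L_6 − M_6 = 30.

30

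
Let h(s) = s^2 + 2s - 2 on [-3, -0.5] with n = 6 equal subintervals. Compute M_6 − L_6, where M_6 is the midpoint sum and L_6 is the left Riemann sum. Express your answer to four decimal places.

-0.8898

M_6 ≈ -4.827836.
L_6 ≈ -3.938079.
M_6 − L_6 ≈ -0.8898.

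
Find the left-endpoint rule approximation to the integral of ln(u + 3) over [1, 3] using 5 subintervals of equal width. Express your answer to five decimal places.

3.12318

Δu = (3 − 1)/5 = 0.4.
Left endpoints: 1, 1.4, 1.8, 2.2, 2.6.
f(1) ≈ 1.38629, f(1.4) ≈ 1.48160, f(1.8) ≈ 1.56862, f(2.2) ≈ 1.64866, f(2.6) ≈ 1.72277.
Sum = Δu · [f(1) + f(1.4) + f(1.8) + f(2.2) + f(2.6)].
Sum ≈ 3.12318.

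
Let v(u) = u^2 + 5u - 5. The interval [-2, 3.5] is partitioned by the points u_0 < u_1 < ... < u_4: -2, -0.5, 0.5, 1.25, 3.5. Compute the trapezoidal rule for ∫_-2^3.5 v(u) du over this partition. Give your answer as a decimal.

Subinterval widths: 1.5, 1, 0.75, 2.25.
v(-2) = -11, v(-0.5) = -7.25, v(0.5) = -2.25, v(1.25) = 2.8125, v(3.5) = 24.75.
On each subinterval the trapezoid contributes (Δu_i/2)·[v(u_{i-1}) + v(u_i)].
Sum = 12.78125.

12.78125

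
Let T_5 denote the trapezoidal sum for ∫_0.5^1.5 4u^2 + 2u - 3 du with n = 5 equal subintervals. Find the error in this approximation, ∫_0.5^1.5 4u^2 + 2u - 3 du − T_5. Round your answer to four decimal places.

-0.0267

Exact integral: ∫_0.5^1.5 f(u) du ≈ 3.333333.
T_5 = 3.36.
Error ≈ 3.333333 − 3.36 ≈ -0.0267.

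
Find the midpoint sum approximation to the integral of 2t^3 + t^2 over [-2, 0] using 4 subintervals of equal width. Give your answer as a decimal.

Δt = (0 − (-2))/4 = 0.5.
Midpoints: -1.75, -1.25, -0.75, -0.25.
f(-1.75) = -7.65625, f(-1.25) = -2.34375, f(-0.75) = -0.28125, f(-0.25) = 0.03125.
Sum = Δt · [f(-1.75) + f(-1.25) + f(-0.75) + f(-0.25)].
Sum = -5.125.

-5.125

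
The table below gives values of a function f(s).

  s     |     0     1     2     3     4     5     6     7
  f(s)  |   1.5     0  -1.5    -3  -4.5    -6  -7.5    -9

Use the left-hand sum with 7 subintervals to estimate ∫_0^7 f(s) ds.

Δs = 1.
Sum = 1·[1.5 + 0 + (-1.5) + (-3) + (-4.5) + (-6) + (-7.5)] = -21.

-21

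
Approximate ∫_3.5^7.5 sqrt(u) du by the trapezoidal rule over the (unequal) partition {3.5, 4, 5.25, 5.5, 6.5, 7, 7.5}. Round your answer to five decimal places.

Subinterval widths: 0.5, 1.25, 0.25, 1, 0.5, 0.5.
f(3.5) ≈ 1.87083, f(4) ≈ 2.00000, f(5.25) ≈ 2.29129, f(5.5) ≈ 2.34521, f(6.5) ≈ 2.54951, f(7) ≈ 2.64575, f(7.5) ≈ 2.73861.
On each subinterval the trapezoid contributes (Δu_i/2)·[f(u_{i-1}) + f(u_i)].
Sum ≈ 9.32159.

9.32159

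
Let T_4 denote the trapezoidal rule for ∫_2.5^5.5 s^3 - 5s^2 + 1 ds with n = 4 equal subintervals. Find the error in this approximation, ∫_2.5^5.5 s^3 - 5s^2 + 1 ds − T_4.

Exact integral: ∫_2.5^5.5 f(s) ds = -29.25.
T_4 = -27.28125.
Error = -29.25 − (-27.28125) = -1.96875.

-1.96875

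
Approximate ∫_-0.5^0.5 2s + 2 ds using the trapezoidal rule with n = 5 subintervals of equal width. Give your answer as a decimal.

Δs = (0.5 − (-0.5))/5 = 0.2.
f(-0.5) = 1, f(-0.3) = 1.4, f(-0.1) = 1.8, f(0.1) = 2.2, f(0.3) = 2.6, f(0.5) = 3.
T_5 = (Δs/2)·[f(s_0) + 2f(s_1) + ... + 2f(s_{4}) + f(s_5)].
Sum = 2.

2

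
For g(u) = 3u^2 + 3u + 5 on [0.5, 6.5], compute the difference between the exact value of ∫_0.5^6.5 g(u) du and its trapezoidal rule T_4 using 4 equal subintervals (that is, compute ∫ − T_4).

-6.75

Exact integral: ∫_0.5^6.5 g(u) du = 367.5.
T_4 = 374.25.
Error = 367.5 − 374.25 = -6.75.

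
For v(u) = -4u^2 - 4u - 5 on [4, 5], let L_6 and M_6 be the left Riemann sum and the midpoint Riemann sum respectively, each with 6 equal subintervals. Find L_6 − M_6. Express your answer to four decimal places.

3.3056

L_6 ≈ -101.018519.
M_6 ≈ -104.324074.
L_6 − M_6 ≈ 3.3056.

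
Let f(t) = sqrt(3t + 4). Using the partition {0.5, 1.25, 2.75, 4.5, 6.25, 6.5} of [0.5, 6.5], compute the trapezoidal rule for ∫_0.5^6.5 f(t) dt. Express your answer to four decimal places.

22.3953

Subinterval widths: 0.75, 1.5, 1.75, 1.75, 0.25.
f(0.5) ≈ 2.3452, f(1.25) ≈ 2.7839, f(2.75) ≈ 3.5000, f(4.5) ≈ 4.1833, f(6.25) ≈ 4.7697, f(6.5) ≈ 4.8477.
On each subinterval the trapezoid contributes (Δt_i/2)·[f(t_{i-1}) + f(t_i)].
Sum ≈ 22.3953.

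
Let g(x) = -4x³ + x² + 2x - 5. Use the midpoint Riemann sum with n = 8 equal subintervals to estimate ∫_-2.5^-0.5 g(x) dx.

Δx = (-0.5 − (-2.5))/8 = 0.25.
Midpoints: -2.375, -2.125, -1.875, -1.625, -1.375, -1.125, -0.875, -0.625.
g(-2.375) = 49.4765625, g(-2.125) = 33.6484375, g(-1.875) = 21.1328125, g(-1.625) = 11.5546875, g(-1.375) = 4.5390625, g(-1.125) = -0.2890625, g(-0.875) = -3.3046875, g(-0.625) = -4.8828125.
Sum = Δx · [g(-2.375) + g(-2.125) + g(-1.875) + ...].
Sum = 27.96875.

27.96875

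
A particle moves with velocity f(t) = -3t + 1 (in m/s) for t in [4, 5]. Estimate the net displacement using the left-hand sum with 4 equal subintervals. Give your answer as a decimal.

Δt = (5 − 4)/4 = 0.25.
Left endpoints: 4, 4.25, 4.5, 4.75.
f(4) = -11, f(4.25) = -11.75, f(4.5) = -12.5, f(4.75) = -13.25.
Sum = Δt · [f(4) + f(4.25) + f(4.5) + f(4.75)].
Sum = -12.125.

-12.125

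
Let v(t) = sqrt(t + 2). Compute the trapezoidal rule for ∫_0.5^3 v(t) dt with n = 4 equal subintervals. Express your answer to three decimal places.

4.815

Δt = (3 − 0.5)/4 = 0.625.
v(0.5) ≈ 1.581, v(1.125) ≈ 1.768, v(1.75) ≈ 1.936, v(2.375) ≈ 2.092, v(3) ≈ 2.236.
T_4 = (Δt/2)·[v(t_0) + 2v(t_1) + 2v(t_2) + 2v(t_3) + v(t_4)].
Sum ≈ 4.815.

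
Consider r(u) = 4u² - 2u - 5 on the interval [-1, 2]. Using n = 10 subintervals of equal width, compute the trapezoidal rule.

-5.82

Δu = (2 − (-1))/10 = 0.3.
r(-1) = 1, r(-0.7) = -1.64, r(-0.4) = -3.56, r(-0.1) = -4.76, r(0.2) = -5.24, r(0.5) = -5, r(0.8) = -4.04, r(1.1) = -2.36, r(1.4) = 0.04, r(1.7) = 3.16, r(2) = 7.
T_10 = (Δu/2)·[r(u_0) + 2r(u_1) + ... + 2r(u_{9}) + r(u_10)].
Sum = -5.82.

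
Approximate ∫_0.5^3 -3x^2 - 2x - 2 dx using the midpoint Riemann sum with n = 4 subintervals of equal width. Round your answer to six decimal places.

Δx = (3 − 0.5)/4 = 0.625.
Midpoints: 0.8125, 1.4375, 2.0625, 2.6875.
f(0.8125) = -5.60546875, f(1.4375) = -11.07421875, f(2.0625) = -18.88671875, f(2.6875) = -29.04296875.
Sum = Δx · [f(0.8125) + f(1.4375) + f(2.0625) + f(2.6875)].
Sum ≈ -40.380859.

-40.380859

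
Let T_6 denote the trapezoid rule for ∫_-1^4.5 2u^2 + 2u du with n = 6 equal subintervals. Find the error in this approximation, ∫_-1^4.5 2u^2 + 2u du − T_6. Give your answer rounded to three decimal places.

-1.541

Exact integral: ∫_-1^4.5 f(u) du ≈ 80.66667.
T_6 ≈ 82.20718.
Error ≈ 80.66667 − 82.20718 ≈ -1.541.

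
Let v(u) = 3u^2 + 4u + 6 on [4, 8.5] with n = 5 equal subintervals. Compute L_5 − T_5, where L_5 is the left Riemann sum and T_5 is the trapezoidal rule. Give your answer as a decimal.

-84.0375

L_5 = 607.41.
T_5 = 691.4475.
L_5 − T_5 = -84.0375.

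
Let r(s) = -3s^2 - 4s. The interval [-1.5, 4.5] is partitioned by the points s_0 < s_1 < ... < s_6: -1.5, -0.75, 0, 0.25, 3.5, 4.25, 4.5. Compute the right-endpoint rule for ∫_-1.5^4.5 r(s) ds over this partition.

Subinterval widths: 0.75, 0.75, 0.25, 3.25, 0.75, 0.25.
Right endpoints: -0.75, 0, 0.25, 3.5, 4.25, 4.5.
r(-0.75) = 1.3125, r(0) = 0, r(0.25) = -1.1875, r(3.5) = -50.75, r(4.25) = -71.1875, r(4.5) = -78.75.
Sum = Σ Δs_i · r(s_i).
Sum = -237.328125.

-237.328125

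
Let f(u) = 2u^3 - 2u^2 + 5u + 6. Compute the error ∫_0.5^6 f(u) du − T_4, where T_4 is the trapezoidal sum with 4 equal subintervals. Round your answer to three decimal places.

-30.329

Exact integral: ∫_0.5^6 f(u) du ≈ 626.42708.
T_4 ≈ 656.75586.
Error ≈ 626.42708 − 656.75586 ≈ -30.329.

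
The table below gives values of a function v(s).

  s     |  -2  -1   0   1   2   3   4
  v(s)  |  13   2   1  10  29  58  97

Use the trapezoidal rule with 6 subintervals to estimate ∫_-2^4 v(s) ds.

Δs = 1.
T_6 = (1/2)·[13 + 2·2 + 2·1 + 2·10 + 2·29 + 2·58 + 97] = 155.

155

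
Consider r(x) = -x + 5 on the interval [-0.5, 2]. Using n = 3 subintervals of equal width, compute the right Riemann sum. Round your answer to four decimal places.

9.5833

Δx = (2 − (-0.5))/3 = 5/6.
Right endpoints: 1/3, 7/6, 2.
r(1/3) = 14/3, r(7/6) = 23/6, r(2) = 3.
Sum = Δx · [r(1/3) + r(7/6) + r(2)].
Sum ≈ 9.5833.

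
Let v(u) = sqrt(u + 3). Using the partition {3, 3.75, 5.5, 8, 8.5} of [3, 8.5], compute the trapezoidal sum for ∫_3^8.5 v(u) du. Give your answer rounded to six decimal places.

16.184269

Subinterval widths: 0.75, 1.75, 2.5, 0.5.
v(3) ≈ 2.449490, v(3.75) ≈ 2.598076, v(5.5) ≈ 2.915476, v(8) ≈ 3.316625, v(8.5) ≈ 3.391165.
On each subinterval the trapezoid contributes (Δu_i/2)·[v(u_{i-1}) + v(u_i)].
Sum ≈ 16.184269.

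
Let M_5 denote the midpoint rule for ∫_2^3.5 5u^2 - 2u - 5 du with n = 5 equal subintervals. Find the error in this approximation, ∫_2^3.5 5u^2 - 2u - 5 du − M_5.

Exact integral: ∫_2^3.5 f(u) du = 42.375.
M_5 = 42.31875.
Error = 42.375 − 42.31875 = 0.05625.

0.05625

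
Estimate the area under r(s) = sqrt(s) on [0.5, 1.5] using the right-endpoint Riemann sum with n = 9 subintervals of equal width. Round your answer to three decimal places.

Δs = (1.5 − 0.5)/9 = 1/9.
Right endpoints: 11/18, 13/18, 5/6, 17/18, 19/18, 7/6, 23/18, 25/18, 1.5.
r(11/18) ≈ 0.782, r(13/18) ≈ 0.850, r(5/6) ≈ 0.913, r(17/18) ≈ 0.972, r(19/18) ≈ 1.027, r(7/6) ≈ 1.080, r(23/18) ≈ 1.130, r(25/18) ≈ 1.179, r(1.5) ≈ 1.225.
Sum = Δs · [r(11/18) + r(13/18) + r(5/6) + ...].
Sum ≈ 1.017.

1.017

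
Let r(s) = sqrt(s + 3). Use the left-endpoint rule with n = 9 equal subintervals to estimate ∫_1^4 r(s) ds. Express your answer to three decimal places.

Δs = (4 − 1)/9 = 1/3.
Left endpoints: 1, 4/3, 5/3, 2, 7/3, 8/3, 3, 10/3, 11/3.
r(1) ≈ 2.000, r(4/3) ≈ 2.082, r(5/3) ≈ 2.160, r(2) ≈ 2.236, r(7/3) ≈ 2.309, r(8/3) ≈ 2.380, r(3) ≈ 2.449, r(10/3) ≈ 2.517, r(11/3) ≈ 2.582.
Sum = Δs · [r(1) + r(4/3) + r(5/3) + ...].
Sum ≈ 6.905.

6.905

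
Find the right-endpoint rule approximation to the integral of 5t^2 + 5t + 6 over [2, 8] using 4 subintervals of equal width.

1284.75

Δt = (8 − 2)/4 = 1.5.
Right endpoints: 3.5, 5, 6.5, 8.
f(3.5) = 84.75, f(5) = 156, f(6.5) = 249.75, f(8) = 366.
Sum = Δt · [f(3.5) + f(5) + f(6.5) + f(8)].
Sum = 1284.75.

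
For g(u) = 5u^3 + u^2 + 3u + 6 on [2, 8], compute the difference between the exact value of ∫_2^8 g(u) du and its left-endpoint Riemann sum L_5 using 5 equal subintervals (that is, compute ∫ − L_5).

Exact integral: ∫_2^8 g(u) du = 5394.
L_5 = 3944.64.
Error = 5394 − 3944.64 = 1449.36.

1449.36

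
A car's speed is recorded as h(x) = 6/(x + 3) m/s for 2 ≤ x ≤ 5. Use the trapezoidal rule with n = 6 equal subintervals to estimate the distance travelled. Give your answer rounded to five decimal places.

2.82306

Δx = (5 − 2)/6 = 0.5.
h(2) = 1.2, h(2.5) = 12/11, h(3) = 1, h(3.5) = 12/13, h(4) = 6/7, h(4.5) = 0.8, h(5) = 0.75.
T_6 = (Δx/2)·[h(x_0) + 2h(x_1) + ... + 2h(x_{5}) + h(x_6)].
Sum ≈ 2.82306.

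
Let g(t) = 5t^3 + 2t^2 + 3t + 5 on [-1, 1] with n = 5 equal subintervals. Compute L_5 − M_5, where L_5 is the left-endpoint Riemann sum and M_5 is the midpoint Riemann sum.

L_5 = 8.24.
M_5 = 11.28.
L_5 − M_5 = -3.04.

-3.04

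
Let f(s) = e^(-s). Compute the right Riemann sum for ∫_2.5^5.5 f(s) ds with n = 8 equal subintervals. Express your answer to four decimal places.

Δs = (5.5 − 2.5)/8 = 0.375.
Right endpoints: 2.875, 3.25, 3.625, 4, 4.375, 4.75, 5.125, 5.5.
f(2.875) ≈ 0.0564, f(3.25) ≈ 0.0388, f(3.625) ≈ 0.0266, f(4) ≈ 0.0183, f(4.375) ≈ 0.0126, f(4.75) ≈ 0.0087, f(5.125) ≈ 0.0059, f(5.5) ≈ 0.0041.
Sum = Δs · [f(2.875) + f(3.25) + f(3.625) + ...].
Sum ≈ 0.0643.

0.0643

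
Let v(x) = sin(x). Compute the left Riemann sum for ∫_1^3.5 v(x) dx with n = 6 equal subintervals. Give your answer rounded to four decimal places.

1.7037

Δx = (3.5 − 1)/6 = 5/12.
Left endpoints: 1, 17/12, 11/6, 2.25, 8/3, 37/12.
v(1) ≈ 0.8415, v(17/12) ≈ 0.9881, v(11/6) ≈ 0.9657, v(2.25) ≈ 0.7781, v(8/3) ≈ 0.4573, v(37/12) ≈ 0.0582.
Sum = Δx · [v(1) + v(17/12) + v(11/6) + ...].
Sum ≈ 1.7037.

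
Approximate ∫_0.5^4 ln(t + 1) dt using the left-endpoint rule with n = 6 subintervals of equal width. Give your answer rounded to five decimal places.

Δt = (4 − 0.5)/6 = 7/12.
Left endpoints: 0.5, 13/12, 5/3, 2.25, 17/6, 41/12.
f(0.5) ≈ 0.40547, f(13/12) ≈ 0.73397, f(5/3) ≈ 0.98083, f(2.25) ≈ 1.17865, f(17/6) ≈ 1.34373, f(41/12) ≈ 1.48539.
Sum = Δt · [f(0.5) + f(13/12) + f(5/3) + ...].
Sum ≈ 3.57469.

3.57469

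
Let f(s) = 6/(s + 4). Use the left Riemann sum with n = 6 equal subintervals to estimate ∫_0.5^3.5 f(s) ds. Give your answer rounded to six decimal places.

3.202231

Δs = (3.5 − 0.5)/6 = 0.5.
Left endpoints: 0.5, 1, 1.5, 2, 2.5, 3.
f(0.5) = 4/3, f(1) = 1.2, f(1.5) = 12/11, f(2) = 1, f(2.5) = 12/13, f(3) = 6/7.
Sum = Δs · [f(0.5) + f(1) + f(1.5) + ...].
Sum ≈ 3.202231.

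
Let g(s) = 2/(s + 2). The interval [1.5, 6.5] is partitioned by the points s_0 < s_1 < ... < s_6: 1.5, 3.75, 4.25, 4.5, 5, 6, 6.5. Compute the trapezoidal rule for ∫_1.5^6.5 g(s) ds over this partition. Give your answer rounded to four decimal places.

1.8171

Subinterval widths: 2.25, 0.5, 0.25, 0.5, 1, 0.5.
g(1.5) = 4/7, g(3.75) = 8/23, g(4.25) = 0.32, g(4.5) = 4/13, g(5) = 2/7, g(6) = 0.25, g(6.5) = 4/17.
On each subinterval the trapezoid contributes (Δs_i/2)·[g(s_{i-1}) + g(s_i)].
Sum ≈ 1.8171.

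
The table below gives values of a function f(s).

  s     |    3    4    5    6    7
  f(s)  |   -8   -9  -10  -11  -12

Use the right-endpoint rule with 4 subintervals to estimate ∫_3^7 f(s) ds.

Δs = 1.
Sum = 1·[(-9) + (-10) + (-11) + (-12)] = -42.

-42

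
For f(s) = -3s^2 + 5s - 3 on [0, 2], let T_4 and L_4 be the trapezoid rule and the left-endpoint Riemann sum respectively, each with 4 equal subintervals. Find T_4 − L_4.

-0.5

T_4 = -4.25.
L_4 = -3.75.
T_4 − L_4 = -0.5.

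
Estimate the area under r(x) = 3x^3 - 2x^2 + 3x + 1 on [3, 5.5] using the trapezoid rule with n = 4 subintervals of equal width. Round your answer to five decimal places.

Δx = (5.5 − 3)/4 = 0.625.
r(3) = 73, r(3.625) = 65791/512, r(4.25) = 207.921875, r(4.875) = 161621/512, r(5.5) = 456.125.
T_4 = (Δx/2)·[r(x_0) + 2r(x_1) + 2r(x_2) + 2r(x_3) + r(x_4)].
Sum ≈ 572.90527.

572.90527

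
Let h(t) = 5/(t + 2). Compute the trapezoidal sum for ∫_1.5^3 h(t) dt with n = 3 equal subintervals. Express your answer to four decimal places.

Δt = (3 − 1.5)/3 = 0.5.
h(1.5) = 10/7, h(2) = 1.25, h(2.5) = 10/9, h(3) = 1.
T_3 = (Δt/2)·[h(t_0) + 2h(t_1) + 2h(t_2) + h(t_3)].
Sum ≈ 1.7877.

1.7877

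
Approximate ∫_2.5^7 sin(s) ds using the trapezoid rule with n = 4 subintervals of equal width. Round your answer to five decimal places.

Δs = (7 − 2.5)/4 = 1.125.
f(2.5) ≈ 0.59847, f(3.625) ≈ -0.46480, f(4.75) ≈ -0.99929, f(5.875) ≈ -0.39694, f(7) ≈ 0.65699.
T_4 = (Δs/2)·[f(s_0) + 2f(s_1) + 2f(s_2) + 2f(s_3) + f(s_4)].
Sum ≈ -1.38747.

-1.38747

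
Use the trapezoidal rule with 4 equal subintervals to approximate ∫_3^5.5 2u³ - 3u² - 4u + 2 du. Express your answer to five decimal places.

243.81836

Δu = (5.5 − 3)/4 = 0.625.
f(3) = 17, f(3.625) = 43.34765625, f(4.25) = 84.34375, f(4.875) = 142.91796875, f(5.5) = 222.
T_4 = (Δu/2)·[f(u_0) + 2f(u_1) + 2f(u_2) + 2f(u_3) + f(u_4)].
Sum ≈ 243.81836.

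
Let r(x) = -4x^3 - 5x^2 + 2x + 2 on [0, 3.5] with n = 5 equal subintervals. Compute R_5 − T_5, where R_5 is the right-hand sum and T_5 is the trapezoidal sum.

R_5 = -288.715.
T_5 = -209.7025.
R_5 − T_5 = -79.0125.

-79.0125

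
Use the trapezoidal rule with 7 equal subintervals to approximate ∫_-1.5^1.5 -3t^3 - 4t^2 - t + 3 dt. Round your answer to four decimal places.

-0.3673

Δt = (1.5 − (-1.5))/7 = 3/7.
f(-1.5) = 5.625, f(-15/14) = 8697/2744, f(-9/14) = 7647/2744, f(-3/14) = 8397/2744, f(3/14) = 7059/2744, f(9/14) = -255/2744, f(15/14) = -17433/2744, f(1.5) = -17.625.
T_7 = (Δt/2)·[f(t_0) + 2f(t_1) + ... + 2f(t_{6}) + f(t_7)].
Sum ≈ -0.3673.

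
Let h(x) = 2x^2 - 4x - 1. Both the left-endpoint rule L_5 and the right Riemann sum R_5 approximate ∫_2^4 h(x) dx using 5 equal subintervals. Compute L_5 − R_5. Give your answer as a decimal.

-6.4

L_5 = 8.24.
R_5 = 14.64.
L_5 − R_5 = -6.4.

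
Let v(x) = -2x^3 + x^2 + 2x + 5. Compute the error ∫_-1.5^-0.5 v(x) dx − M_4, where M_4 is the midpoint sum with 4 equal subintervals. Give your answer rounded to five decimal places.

0.03646

Exact integral: ∫_-1.5^-0.5 v(x) dx ≈ 6.5833333.
M_4 = 6.546875.
Error ≈ 6.5833333 − 6.546875 ≈ 0.03646.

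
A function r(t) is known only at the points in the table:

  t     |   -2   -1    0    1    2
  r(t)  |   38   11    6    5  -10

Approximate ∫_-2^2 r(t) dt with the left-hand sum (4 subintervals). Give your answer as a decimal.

60

Δt = 1.
Sum = 1·[38 + 11 + 6 + 5] = 60.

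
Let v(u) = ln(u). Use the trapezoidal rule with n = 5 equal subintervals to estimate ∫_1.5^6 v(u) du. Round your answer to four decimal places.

5.6091

Δu = (6 − 1.5)/5 = 0.9.
v(1.5) ≈ 0.4055, v(2.4) ≈ 0.8755, v(3.3) ≈ 1.1939, v(4.2) ≈ 1.4351, v(5.1) ≈ 1.6292, v(6) ≈ 1.7918.
T_5 = (Δu/2)·[v(u_0) + 2v(u_1) + ... + 2v(u_{4}) + v(u_5)].
Sum ≈ 5.6091.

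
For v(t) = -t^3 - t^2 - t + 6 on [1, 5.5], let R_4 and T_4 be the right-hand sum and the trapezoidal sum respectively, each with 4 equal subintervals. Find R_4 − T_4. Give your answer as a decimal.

R_4 ≈ -393.4775391.
T_4 ≈ -281.4697266.
R_4 − T_4 = -112.0078125.

-112.0078125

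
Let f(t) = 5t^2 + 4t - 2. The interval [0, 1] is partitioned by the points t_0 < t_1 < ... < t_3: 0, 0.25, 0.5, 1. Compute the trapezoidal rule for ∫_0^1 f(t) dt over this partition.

Subinterval widths: 0.25, 0.25, 0.5.
f(0) = -2, f(0.25) = -0.6875, f(0.5) = 1.25, f(1) = 7.
On each subinterval the trapezoid contributes (Δt_i/2)·[f(t_{i-1}) + f(t_i)].
Sum = 1.796875.

1.796875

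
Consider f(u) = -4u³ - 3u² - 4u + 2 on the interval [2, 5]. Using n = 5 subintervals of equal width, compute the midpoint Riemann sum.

Δu = (5 − 2)/5 = 0.6.
Midpoints: 2.3, 2.9, 3.5, 4.1, 4.7.
f(2.3) = -71.738, f(2.9) = -132.386, f(3.5) = -220.25, f(4.1) = -340.514, f(4.7) = -498.362.
Sum = Δu · [f(2.3) + f(2.9) + f(3.5) + f(4.1) + f(4.7)].
Sum = -757.95.

-757.95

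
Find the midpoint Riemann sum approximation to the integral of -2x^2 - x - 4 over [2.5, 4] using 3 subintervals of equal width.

-43.0625

Δx = (4 − 2.5)/3 = 0.5.
Midpoints: 2.75, 3.25, 3.75.
f(2.75) = -21.875, f(3.25) = -28.375, f(3.75) = -35.875.
Sum = Δx · [f(2.75) + f(3.25) + f(3.75)].
Sum = -43.0625.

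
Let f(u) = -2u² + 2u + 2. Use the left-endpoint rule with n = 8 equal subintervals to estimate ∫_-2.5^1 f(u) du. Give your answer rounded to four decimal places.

Δu = (1 − (-2.5))/8 = 0.4375.
Left endpoints: -2.5, -2.0625, -1.625, -1.1875, -0.75, -0.3125, 0.125, 0.5625.
f(-2.5) = -15.5, f(-2.0625) = -10.6328125, f(-1.625) = -6.53125, f(-1.1875) = -3.1953125, f(-0.75) = -0.625, f(-0.3125) = 1.1796875, f(0.125) = 2.21875, f(0.5625) = 2.4921875.
Sum = Δu · [f(-2.5) + f(-2.0625) + f(-1.625) + ...].
Sum ≈ -13.3848.

-13.3848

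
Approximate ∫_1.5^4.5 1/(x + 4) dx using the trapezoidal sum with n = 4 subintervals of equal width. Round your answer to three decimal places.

0.436

Δx = (4.5 − 1.5)/4 = 0.75.
f(1.5) = 2/11, f(2.25) = 0.16, f(3) = 1/7, f(3.75) = 4/31, f(4.5) = 2/17.
T_4 = (Δx/2)·[f(x_0) + 2f(x_1) + 2f(x_2) + 2f(x_3) + f(x_4)].
Sum ≈ 0.436.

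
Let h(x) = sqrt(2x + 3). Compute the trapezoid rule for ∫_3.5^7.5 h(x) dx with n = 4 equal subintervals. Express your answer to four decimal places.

Δx = (7.5 − 3.5)/4 = 1.
h(3.5) ≈ 3.1623, h(4.5) ≈ 3.4641, h(5.5) ≈ 3.7417, h(6.5) ≈ 4.0000, h(7.5) ≈ 4.2426.
T_4 = (Δx/2)·[h(x_0) + 2h(x_1) + 2h(x_2) + 2h(x_3) + h(x_4)].
Sum ≈ 14.9082.

14.9082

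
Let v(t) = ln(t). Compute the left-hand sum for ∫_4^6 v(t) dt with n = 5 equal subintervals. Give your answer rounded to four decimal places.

3.1232

Δt = (6 − 4)/5 = 0.4.
Left endpoints: 4, 4.4, 4.8, 5.2, 5.6.
v(4) ≈ 1.3863, v(4.4) ≈ 1.4816, v(4.8) ≈ 1.5686, v(5.2) ≈ 1.6487, v(5.6) ≈ 1.7228.
Sum = Δt · [v(4) + v(4.4) + v(4.8) + v(5.2) + v(5.6)].
Sum ≈ 3.1232.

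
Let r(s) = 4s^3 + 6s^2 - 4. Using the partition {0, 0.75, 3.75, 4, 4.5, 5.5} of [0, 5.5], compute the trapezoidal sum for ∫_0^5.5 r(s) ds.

Subinterval widths: 0.75, 3, 0.25, 0.5, 1.
r(0) = -4, r(0.75) = 1.0625, r(3.75) = 291.3125, r(4) = 348, r(4.5) = 482, r(5.5) = 843.
On each subinterval the trapezoid contributes (Δs_i/2)·[r(s_{i-1}) + r(s_i)].
Sum = 1387.375.

1387.375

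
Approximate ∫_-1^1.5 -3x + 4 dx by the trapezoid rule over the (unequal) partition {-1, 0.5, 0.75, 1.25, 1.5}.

8.125

Subinterval widths: 1.5, 0.25, 0.5, 0.25.
f(-1) = 7, f(0.5) = 2.5, f(0.75) = 1.75, f(1.25) = 0.25, f(1.5) = -0.5.
On each subinterval the trapezoid contributes (Δx_i/2)·[f(x_{i-1}) + f(x_i)].
Sum = 8.125.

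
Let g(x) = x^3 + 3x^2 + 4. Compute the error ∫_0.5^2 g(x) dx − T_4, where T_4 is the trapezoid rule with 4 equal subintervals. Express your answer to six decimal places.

-0.237305

Exact integral: ∫_0.5^2 g(x) dx = 17.859375.
T_4 ≈ 18.09667969.
Error ≈ 17.859375 − 18.09667969 ≈ -0.237305.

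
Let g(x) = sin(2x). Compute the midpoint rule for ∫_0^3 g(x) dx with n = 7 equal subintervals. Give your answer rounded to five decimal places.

Δx = (3 − 0)/7 = 3/7.
Midpoints: 3/14, 9/14, 15/14, 1.5, 27/14, 33/14, 39/14.
g(3/14) ≈ 0.41557, g(9/14) ≈ 0.95964, g(15/14) ≈ 0.84079, g(1.5) ≈ 0.14112, g(27/14) ≈ -0.65603, g(33/14) ≈ -1.00000, g(39/14) ≈ -0.65317.
Sum = Δx · [g(3/14) + g(9/14) + g(15/14) + ...].
Sum ≈ 0.02054.

0.02054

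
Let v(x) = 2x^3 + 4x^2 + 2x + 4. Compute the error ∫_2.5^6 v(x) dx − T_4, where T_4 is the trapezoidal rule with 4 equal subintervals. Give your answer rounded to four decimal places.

-13.1751

Exact integral: ∫_2.5^6 v(x) dx ≈ 939.385417.
T_4 ≈ 952.560547.
Error ≈ 939.385417 − 952.560547 ≈ -13.1751.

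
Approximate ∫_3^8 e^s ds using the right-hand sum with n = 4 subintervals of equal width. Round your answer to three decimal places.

5187.268

Δs = (8 − 3)/4 = 1.25.
Right endpoints: 4.25, 5.5, 6.75, 8.
f(4.25) ≈ 70.105, f(5.5) ≈ 244.692, f(6.75) ≈ 854.059, f(8) ≈ 2980.958.
Sum = Δs · [f(4.25) + f(5.5) + f(6.75) + f(8)].
Sum ≈ 5187.268.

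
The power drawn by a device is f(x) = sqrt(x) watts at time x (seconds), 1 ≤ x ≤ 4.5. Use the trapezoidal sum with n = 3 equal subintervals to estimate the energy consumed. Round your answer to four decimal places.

5.6681

Δx = (4.5 − 1)/3 = 7/6.
f(1) ≈ 1.0000, f(13/6) ≈ 1.4720, f(10/3) ≈ 1.8257, f(4.5) ≈ 2.1213.
T_3 = (Δx/2)·[f(x_0) + 2f(x_1) + 2f(x_2) + f(x_3)].
Sum ≈ 5.6681.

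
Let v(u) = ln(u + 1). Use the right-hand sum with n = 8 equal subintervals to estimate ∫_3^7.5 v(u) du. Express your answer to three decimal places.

Δu = (7.5 − 3)/8 = 0.5625.
Right endpoints: 3.5625, 4.125, 4.6875, 5.25, 5.8125, 6.375, 6.9375, 7.5.
v(3.5625) ≈ 1.518, v(4.125) ≈ 1.634, v(4.6875) ≈ 1.738, v(5.25) ≈ 1.833, v(5.8125) ≈ 1.919, v(6.375) ≈ 1.998, v(6.9375) ≈ 2.072, v(7.5) ≈ 2.140.
Sum = Δu · [v(3.5625) + v(4.125) + v(4.6875) + ...].
Sum ≈ 8.354.

8.354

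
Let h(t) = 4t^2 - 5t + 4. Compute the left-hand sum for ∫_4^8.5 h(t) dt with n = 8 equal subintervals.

Δt = (8.5 − 4)/8 = 0.5625.
Left endpoints: 4, 4.5625, 5.125, 5.6875, 6.25, 6.8125, 7.375, 7.9375.
h(4) = 48, h(4.5625) = 64.453125, h(5.125) = 83.4375, h(5.6875) = 104.953125, h(6.25) = 129, h(6.8125) = 155.578125, h(7.375) = 184.6875, h(7.9375) = 216.328125.
Sum = Δt · [h(4) + h(4.5625) + h(5.125) + ...].
Sum = 554.87109375.

554.87109375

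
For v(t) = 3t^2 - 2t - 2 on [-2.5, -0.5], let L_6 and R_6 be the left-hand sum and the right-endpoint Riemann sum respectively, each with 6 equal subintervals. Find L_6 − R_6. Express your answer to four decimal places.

L_6 ≈ 21.277778.
R_6 ≈ 13.944444.
L_6 − R_6 ≈ 7.3333.

7.3333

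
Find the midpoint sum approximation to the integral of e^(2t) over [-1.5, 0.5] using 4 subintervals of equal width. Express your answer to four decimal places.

1.2802

Δt = (0.5 − (-1.5))/4 = 0.5.
Midpoints: -1.25, -0.75, -0.25, 0.25.
f(-1.25) ≈ 0.0821, f(-0.75) ≈ 0.2231, f(-0.25) ≈ 0.6065, f(0.25) ≈ 1.6487.
Sum = Δt · [f(-1.25) + f(-0.75) + f(-0.25) + f(0.25)].
Sum ≈ 1.2802.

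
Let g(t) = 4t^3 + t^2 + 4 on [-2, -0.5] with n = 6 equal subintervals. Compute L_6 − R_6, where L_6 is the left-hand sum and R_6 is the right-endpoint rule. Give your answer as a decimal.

L_6 = -11.
R_6 = -4.0625.
L_6 − R_6 = -6.9375.

-6.9375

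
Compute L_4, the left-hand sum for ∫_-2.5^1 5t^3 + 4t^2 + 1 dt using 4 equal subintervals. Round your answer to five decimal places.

Δt = (1 − (-2.5))/4 = 0.875.
Left endpoints: -2.5, -1.625, -0.75, 0.125.
f(-2.5) = -52.125, f(-1.625) = -5065/512, f(-0.75) = 1.140625, f(0.125) = 549/512.
Sum = Δt · [f(-2.5) + f(-1.625) + f(-0.75) + f(0.125)].
Sum ≈ -52.32910.

-52.32910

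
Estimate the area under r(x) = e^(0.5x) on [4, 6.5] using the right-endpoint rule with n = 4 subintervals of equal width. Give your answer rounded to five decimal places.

42.85198

Δx = (6.5 − 4)/4 = 0.625.
Right endpoints: 4.625, 5.25, 5.875, 6.5.
r(4.625) ≈ 10.09964, r(5.25) ≈ 13.80457, r(5.875) ≈ 18.86862, r(6.5) ≈ 25.79034.
Sum = Δx · [r(4.625) + r(5.25) + r(5.875) + r(6.5)].
Sum ≈ 42.85198.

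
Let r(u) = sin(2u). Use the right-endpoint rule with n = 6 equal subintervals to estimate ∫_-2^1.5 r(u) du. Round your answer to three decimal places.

Δu = (1.5 − (-2))/6 = 7/12.
Right endpoints: -17/12, -5/6, -0.25, 1/3, 11/12, 1.5.
r(-17/12) ≈ -0.303, r(-5/6) ≈ -0.995, r(-0.25) ≈ -0.479, r(1/3) ≈ 0.618, r(11/12) ≈ 0.966, r(1.5) ≈ 0.141.
Sum = Δu · [r(-17/12) + r(-5/6) + r(-0.25) + ...].
Sum ≈ -0.031.

-0.031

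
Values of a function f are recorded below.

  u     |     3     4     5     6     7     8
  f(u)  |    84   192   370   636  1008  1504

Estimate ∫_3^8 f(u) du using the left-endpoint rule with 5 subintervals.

Δu = 1.
Sum = 1·[84 + 192 + 370 + 636 + 1008] = 2290.

2290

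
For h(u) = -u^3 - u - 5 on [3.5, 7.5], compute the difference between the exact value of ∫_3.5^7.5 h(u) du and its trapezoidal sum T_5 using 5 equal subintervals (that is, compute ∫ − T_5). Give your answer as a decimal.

7.04

Exact integral: ∫_3.5^7.5 h(u) du = -795.5.
T_5 = -802.54.
Error = -795.5 − (-802.54) = 7.04.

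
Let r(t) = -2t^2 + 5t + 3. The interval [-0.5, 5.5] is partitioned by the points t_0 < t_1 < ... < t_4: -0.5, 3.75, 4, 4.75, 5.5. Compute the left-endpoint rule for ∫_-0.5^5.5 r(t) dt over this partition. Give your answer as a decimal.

Subinterval widths: 4.25, 0.25, 0.75, 0.75.
Left endpoints: -0.5, 3.75, 4, 4.75.
r(-0.5) = 0, r(3.75) = -6.375, r(4) = -9, r(4.75) = -18.375.
Sum = Σ Δt_i · r(t_i).
Sum = -22.125.

-22.125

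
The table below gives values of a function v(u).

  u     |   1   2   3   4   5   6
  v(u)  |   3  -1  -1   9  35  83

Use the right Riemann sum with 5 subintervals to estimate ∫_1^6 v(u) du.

125

Δu = 1.
Sum = 1·[(-1) + (-1) + 9 + 35 + 83] = 125.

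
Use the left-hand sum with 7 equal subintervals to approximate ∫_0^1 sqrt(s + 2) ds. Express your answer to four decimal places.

Δs = (1 − 0)/7 = 1/7.
Left endpoints: 0, 1/7, 2/7, 3/7, 4/7, 5/7, 6/7.
f(0) ≈ 1.4142, f(1/7) ≈ 1.4639, f(2/7) ≈ 1.5119, f(3/7) ≈ 1.5584, f(4/7) ≈ 1.6036, f(5/7) ≈ 1.6475, f(6/7) ≈ 1.6903.
Sum = Δs · [f(0) + f(1/7) + f(2/7) + ...].
Sum ≈ 1.5557.

1.5557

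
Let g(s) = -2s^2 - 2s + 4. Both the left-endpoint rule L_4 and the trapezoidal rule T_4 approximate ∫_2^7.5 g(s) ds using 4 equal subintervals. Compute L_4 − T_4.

79.40625

L_4 = -230.2265625.
T_4 = -309.6328125.
L_4 − T_4 = 79.40625.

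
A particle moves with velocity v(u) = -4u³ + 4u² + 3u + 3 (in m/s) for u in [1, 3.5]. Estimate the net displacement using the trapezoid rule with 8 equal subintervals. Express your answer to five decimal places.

Δu = (3.5 − 1)/8 = 0.3125.
v(1) = 6, v(1.3125) = 4899/1024, v(1.625) = 1.2734375, v(1.9375) = -5391/1024, v(2.25) = -15.5625, v(2.5625) = -31081/1024, v(2.875) = -50.3671875, v(3.1875) = -78171/1024, v(3.5) = -109.
T_8 = (Δu/2)·[v(u_0) + 2v(u_1) + ... + 2v(u_{7}) + v(u_8)].
Sum ≈ -69.79004.

-69.79004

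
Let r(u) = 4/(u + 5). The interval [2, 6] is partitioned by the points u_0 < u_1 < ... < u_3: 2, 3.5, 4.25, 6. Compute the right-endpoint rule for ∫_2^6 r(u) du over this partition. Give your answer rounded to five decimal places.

1.66657

Subinterval widths: 1.5, 0.75, 1.75.
Right endpoints: 3.5, 4.25, 6.
r(3.5) = 8/17, r(4.25) = 16/37, r(6) = 4/11.
Sum = Σ Δu_i · r(u_i).
Sum ≈ 1.66657.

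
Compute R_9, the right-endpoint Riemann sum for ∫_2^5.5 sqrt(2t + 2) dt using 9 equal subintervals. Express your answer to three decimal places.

Δt = (5.5 − 2)/9 = 7/18.
Right endpoints: 43/18, 25/9, 19/6, 32/9, 71/18, 13/3, 85/18, 46/9, 5.5.
f(43/18) ≈ 2.603, f(25/9) ≈ 2.749, f(19/6) ≈ 2.887, f(32/9) ≈ 3.018, f(71/18) ≈ 3.145, f(13/3) ≈ 3.266, f(85/18) ≈ 3.383, f(46/9) ≈ 3.496, f(5.5) ≈ 3.606.
Sum = Δt · [f(43/18) + f(25/9) + f(19/6) + ...].
Sum ≈ 10.948.

10.948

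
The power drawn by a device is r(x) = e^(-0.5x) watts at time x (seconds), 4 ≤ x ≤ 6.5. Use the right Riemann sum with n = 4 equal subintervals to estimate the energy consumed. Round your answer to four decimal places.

Δx = (6.5 − 4)/4 = 0.625.
Right endpoints: 4.625, 5.25, 5.875, 6.5.
r(4.625) ≈ 0.0990, r(5.25) ≈ 0.0724, r(5.875) ≈ 0.0530, r(6.5) ≈ 0.0388.
Sum = Δx · [r(4.625) + r(5.25) + r(5.875) + r(6.5)].
Sum ≈ 0.1645.

0.1645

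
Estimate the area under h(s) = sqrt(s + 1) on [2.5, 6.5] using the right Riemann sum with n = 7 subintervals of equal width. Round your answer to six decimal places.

Δs = (6.5 − 2.5)/7 = 4/7.
Right endpoints: 43/14, 51/14, 59/14, 67/14, 75/14, 83/14, 6.5.
h(43/14) ≈ 2.017778, h(51/14) ≈ 2.154729, h(59/14) ≈ 2.283481, h(67/14) ≈ 2.405351, h(75/14) ≈ 2.521338, h(83/14) ≈ 2.632218, h(6.5) ≈ 2.738613.
Sum = Δs · [h(43/14) + h(51/14) + h(59/14) + ...].
Sum ≈ 9.573433.

9.573433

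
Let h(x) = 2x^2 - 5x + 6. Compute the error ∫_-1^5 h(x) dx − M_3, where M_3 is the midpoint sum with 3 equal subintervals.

4

Exact integral: ∫_-1^5 h(x) dx = 60.
M_3 = 56.
Error = 60 − 56 = 4.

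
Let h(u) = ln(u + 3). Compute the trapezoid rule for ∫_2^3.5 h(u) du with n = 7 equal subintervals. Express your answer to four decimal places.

Δu = (3.5 − 2)/7 = 3/14.
h(2) ≈ 1.6094, h(31/14) ≈ 1.6514, h(17/7) ≈ 1.6917, h(37/14) ≈ 1.7304, h(20/7) ≈ 1.7677, h(43/14) ≈ 1.8036, h(23/7) ≈ 1.8383, h(3.5) ≈ 1.8718.
T_7 = (Δu/2)·[h(u_0) + 2h(u_1) + ... + 2h(u_{6}) + h(u_7)].
Sum ≈ 2.6193.

2.6193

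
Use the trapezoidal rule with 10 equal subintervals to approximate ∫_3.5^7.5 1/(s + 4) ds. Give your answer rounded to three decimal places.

0.428

Δs = (7.5 − 3.5)/10 = 0.4.
f(3.5) = 2/15, f(3.9) = 10/79, f(4.3) = 10/83, f(4.7) = 10/87, f(5.1) = 10/91, f(5.5) = 2/19, f(5.9) = 10/99, f(6.3) = 10/103, f(6.7) = 10/107, f(7.1) = 10/111, f(7.5) = 2/23.
T_10 = (Δs/2)·[f(s_0) + 2f(s_1) + ... + 2f(s_{9}) + f(s_10)].
Sum ≈ 0.428.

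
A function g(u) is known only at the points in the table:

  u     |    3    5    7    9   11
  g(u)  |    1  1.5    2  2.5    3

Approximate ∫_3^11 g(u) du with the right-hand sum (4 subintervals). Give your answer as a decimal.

18

Δu = 2.
Sum = 2·[1.5 + 2 + 2.5 + 3] = 18.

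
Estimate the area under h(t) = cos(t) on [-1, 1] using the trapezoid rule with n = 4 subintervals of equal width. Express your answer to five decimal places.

Δt = (1 − (-1))/4 = 0.5.
h(-1) ≈ 0.54030, h(-0.5) ≈ 0.87758, h(0) ≈ 1.00000, h(0.5) ≈ 0.87758, h(1) ≈ 0.54030.
T_4 = (Δt/2)·[h(t_0) + 2h(t_1) + 2h(t_2) + 2h(t_3) + h(t_4)].
Sum ≈ 1.64773.

1.64773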